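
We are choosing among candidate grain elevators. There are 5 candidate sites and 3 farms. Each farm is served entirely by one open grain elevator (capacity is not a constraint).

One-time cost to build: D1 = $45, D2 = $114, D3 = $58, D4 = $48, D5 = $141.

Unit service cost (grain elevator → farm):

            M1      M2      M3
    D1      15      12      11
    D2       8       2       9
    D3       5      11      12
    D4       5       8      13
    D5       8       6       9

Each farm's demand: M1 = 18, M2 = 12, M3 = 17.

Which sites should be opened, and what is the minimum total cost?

For any fixed open set, each farm goes to its cheapest open site; total = fixed + service.
{D2, D4}: M1→D4 5·18=90, M2→D2 2·12=24, M3→D2 9·17=153. Service 267; fixed 162; total 429.
{D2}: service 321 + fixed 114 = 435
{D2, D3}: service 267 + fixed 172 = 439
{D1, D2, D3, D4, D5}: M1→D3 5·18=90, M2→D2 2·12=24, M3→D2 9·17=153. Service 267; fixed 406; total 673.
No other subset beats 429.

Open D2 and D4; minimum total cost 429.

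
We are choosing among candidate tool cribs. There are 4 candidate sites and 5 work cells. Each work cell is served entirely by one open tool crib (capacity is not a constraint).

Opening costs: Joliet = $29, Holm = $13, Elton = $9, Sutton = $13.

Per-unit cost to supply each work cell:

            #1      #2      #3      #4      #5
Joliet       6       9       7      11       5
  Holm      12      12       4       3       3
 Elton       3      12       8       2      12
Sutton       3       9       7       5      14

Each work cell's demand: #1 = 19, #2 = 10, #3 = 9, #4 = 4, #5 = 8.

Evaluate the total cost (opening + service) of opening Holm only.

Each work cell is assigned to its cheapest site among the open ones.
{Holm}: #1→Holm 12·19=228, #2→Holm 12·10=120, #3→Holm 4·9=36, #4→Holm 3·4=12, #5→Holm 3·8=24. Service 420; fixed 13; total 433.

Total cost: 433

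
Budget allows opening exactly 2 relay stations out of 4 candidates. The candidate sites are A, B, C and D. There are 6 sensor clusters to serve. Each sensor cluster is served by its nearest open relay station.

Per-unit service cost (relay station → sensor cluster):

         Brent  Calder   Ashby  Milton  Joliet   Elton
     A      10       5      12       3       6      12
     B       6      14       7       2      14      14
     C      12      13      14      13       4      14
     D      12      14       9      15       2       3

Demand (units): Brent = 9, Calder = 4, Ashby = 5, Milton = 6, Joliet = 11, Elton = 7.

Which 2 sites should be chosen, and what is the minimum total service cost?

Choose B and D; total service cost 200.

With exactly 2 open, each sensor cluster uses its cheapest among the chosen.
{B, D}: Brent→B 6·9=54, Calder→B 14·4=56, Ashby→B 7·5=35, Milton→B 2·6=12, Joliet→D 2·11=22, Elton→D 3·7=21. Service cost 200.
{A, D}: service cost 216
{A, B}: service cost 271
Among all 6 size-2 choices, {B, D} is lowest.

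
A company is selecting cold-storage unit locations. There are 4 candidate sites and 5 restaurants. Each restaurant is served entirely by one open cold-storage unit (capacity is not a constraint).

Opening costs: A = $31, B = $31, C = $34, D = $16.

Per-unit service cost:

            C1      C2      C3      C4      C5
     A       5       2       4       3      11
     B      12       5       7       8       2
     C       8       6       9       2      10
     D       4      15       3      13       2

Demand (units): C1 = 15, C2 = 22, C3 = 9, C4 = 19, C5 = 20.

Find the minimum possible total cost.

Minimum total cost: 275

For any fixed open set, each restaurant goes to its cheapest open site; total = fixed + service.
{A, D}: C1→D 4·15=60, C2→A 2·22=44, C3→D 3·9=27, C4→A 3·19=57, C5→D 2·20=40. Service 228; fixed 47; total 275.
{A, C, D}: service 209 + fixed 81 = 290
{A, B, D}: C1→D 4·15=60, C2→A 2·22=44, C3→D 3·9=27, C4→A 3·19=57, C5→B 2·20=40. Service 228; fixed 78; total 306.
{A, B, C, D}: service 209 + fixed 112 = 321
No other subset beats 275.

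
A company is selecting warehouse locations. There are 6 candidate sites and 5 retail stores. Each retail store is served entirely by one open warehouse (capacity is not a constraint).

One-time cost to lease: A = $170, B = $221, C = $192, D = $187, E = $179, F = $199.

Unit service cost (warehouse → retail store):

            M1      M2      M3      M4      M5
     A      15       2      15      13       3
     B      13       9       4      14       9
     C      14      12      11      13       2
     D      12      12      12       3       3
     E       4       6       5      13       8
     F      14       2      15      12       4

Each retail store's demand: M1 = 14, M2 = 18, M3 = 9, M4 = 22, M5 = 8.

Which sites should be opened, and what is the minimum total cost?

Open D and E; minimum total cost 665.

For any fixed open set, each retail store goes to its cheapest open site; total = fixed + service.
{D, E}: M1→E 4·14=56, M2→E 6·18=108, M3→E 5·9=45, M4→D 3·22=66, M5→D 3·8=24. Service 299; fixed 366; total 665.
{E}: M1→E 4·14=56, M2→E 6·18=108, M3→E 5·9=45, M4→E 13·22=286, M5→E 8·8=64. Service 559; fixed 179; total 738.
{A, D}: service 402 + fixed 357 = 759
{A, B, C, D, E, F}: service 210 + fixed 1148 = 1358
No other subset beats 665.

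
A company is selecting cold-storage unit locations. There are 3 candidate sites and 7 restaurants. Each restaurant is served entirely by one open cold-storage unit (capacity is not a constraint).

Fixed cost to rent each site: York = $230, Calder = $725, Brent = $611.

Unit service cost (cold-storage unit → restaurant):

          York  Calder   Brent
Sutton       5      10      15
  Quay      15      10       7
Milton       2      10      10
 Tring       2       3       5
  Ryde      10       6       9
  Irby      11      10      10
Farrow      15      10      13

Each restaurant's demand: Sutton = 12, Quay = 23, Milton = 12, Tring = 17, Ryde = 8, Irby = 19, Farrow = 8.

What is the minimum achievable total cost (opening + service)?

For any fixed open set, each restaurant goes to its cheapest open site; total = fixed + service.
{York}: Sutton→York 5·12=60, Quay→York 15·23=345, Milton→York 2·12=24, Tring→York 2·17=34, Ryde→York 10·8=80, Irby→York 11·19=209, Farrow→York 15·8=120. Service 872; fixed 230; total 1102.
{York, Brent}: Sutton→York 5·12=60, Quay→Brent 7·23=161, Milton→York 2·12=24, Tring→York 2·17=34, Ryde→Brent 9·8=72, Irby→Brent 10·19=190, Farrow→Brent 13·8=104. Service 645; fixed 841; total 1486.
{Brent}: Sutton→Brent 15·12=180, Quay→Brent 7·23=161, Milton→Brent 10·12=120, Tring→Brent 5·17=85, Ryde→Brent 9·8=72, Irby→Brent 10·19=190, Farrow→Brent 13·8=104. Service 912; fixed 611; total 1523.
{York, Calder, Brent}: service 597 + fixed 1566 = 2163
No other subset beats 1102.

Minimum total cost: 1102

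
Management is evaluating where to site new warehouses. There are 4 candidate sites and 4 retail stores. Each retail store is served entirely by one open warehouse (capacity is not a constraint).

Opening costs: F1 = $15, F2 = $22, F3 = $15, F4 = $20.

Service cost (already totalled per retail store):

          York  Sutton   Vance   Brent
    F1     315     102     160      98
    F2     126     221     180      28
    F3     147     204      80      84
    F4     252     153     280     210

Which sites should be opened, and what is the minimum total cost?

For any fixed open set, each retail store goes to its cheapest open site; total = fixed + service.
{F1, F2, F3}: York→F2 126, Sutton→F1 102, Vance→F3 80, Brent→F2 28. Service 336; fixed 52; total 388.
{F1, F2, F3, F4}: York→F2 126, Sutton→F1 102, Vance→F3 80, Brent→F2 28. Service 336; fixed 72; total 408.
{F1, F3}: service 413 + fixed 30 = 443
{F1}: service 675 + fixed 15 = 690
(All 15 nonempty subsets were checked; F1, F2 and F3 is lowest.)

Open F1, F2 and F3; minimum total cost 388.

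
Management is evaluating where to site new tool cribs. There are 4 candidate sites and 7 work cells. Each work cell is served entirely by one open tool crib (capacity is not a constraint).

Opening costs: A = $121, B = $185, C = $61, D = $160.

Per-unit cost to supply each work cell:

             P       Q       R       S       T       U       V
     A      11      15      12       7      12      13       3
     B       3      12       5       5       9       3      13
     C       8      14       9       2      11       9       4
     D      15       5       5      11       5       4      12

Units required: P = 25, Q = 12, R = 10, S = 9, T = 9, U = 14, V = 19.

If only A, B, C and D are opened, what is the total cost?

Total cost: 874

Each work cell is assigned to its cheapest site among the open ones.
{A, B, C, D}: P→B 3·25=75, Q→D 5·12=60, R→B 5·10=50, S→C 2·9=18, T→D 5·9=45, U→B 3·14=42, V→A 3·19=57. Service 347; fixed 527; total 874.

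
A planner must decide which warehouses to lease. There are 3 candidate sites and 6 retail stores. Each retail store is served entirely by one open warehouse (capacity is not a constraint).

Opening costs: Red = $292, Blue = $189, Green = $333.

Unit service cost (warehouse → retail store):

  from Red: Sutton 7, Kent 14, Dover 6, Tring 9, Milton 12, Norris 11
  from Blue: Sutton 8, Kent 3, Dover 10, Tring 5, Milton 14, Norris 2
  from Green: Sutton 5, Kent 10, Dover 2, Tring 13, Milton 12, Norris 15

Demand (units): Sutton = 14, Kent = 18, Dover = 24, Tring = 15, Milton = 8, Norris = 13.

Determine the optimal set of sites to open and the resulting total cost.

Open Blue only; minimum total cost 808.

For any fixed open set, each retail store goes to its cheapest open site; total = fixed + service.
{Blue}: Sutton→Blue 8·14=112, Kent→Blue 3·18=54, Dover→Blue 10·24=240, Tring→Blue 5·15=75, Milton→Blue 14·8=112, Norris→Blue 2·13=26. Service 619; fixed 189; total 808.
{Blue, Green}: service 369 + fixed 522 = 891
{Red, Blue}: Sutton→Red 7·14=98, Kent→Blue 3·18=54, Dover→Red 6·24=144, Tring→Blue 5·15=75, Milton→Red 12·8=96, Norris→Blue 2·13=26. Service 493; fixed 481; total 974.
{Red, Blue, Green}: Sutton→Green 5·14=70, Kent→Blue 3·18=54, Dover→Green 2·24=48, Tring→Blue 5·15=75, Milton→Red 12·8=96, Norris→Blue 2·13=26. Service 369; fixed 814; total 1183.
No other subset beats 808.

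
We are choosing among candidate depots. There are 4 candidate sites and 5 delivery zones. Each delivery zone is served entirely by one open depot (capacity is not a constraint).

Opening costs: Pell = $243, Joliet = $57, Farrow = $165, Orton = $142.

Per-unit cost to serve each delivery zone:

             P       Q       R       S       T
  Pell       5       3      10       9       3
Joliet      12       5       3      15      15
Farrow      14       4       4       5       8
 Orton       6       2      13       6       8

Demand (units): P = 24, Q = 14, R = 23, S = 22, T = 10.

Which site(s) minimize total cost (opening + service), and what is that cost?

For any fixed open set, each delivery zone goes to its cheapest open site; total = fixed + service.
{Joliet, Orton}: P→Orton 6·24=144, Q→Orton 2·14=28, R→Joliet 3·23=69, S→Orton 6·22=132, T→Orton 8·10=80. Service 453; fixed 199; total 652.
{Pell, Joliet}: P→Pell 5·24=120, Q→Pell 3·14=42, R→Joliet 3·23=69, S→Pell 9·22=198, T→Pell 3·10=30. Service 459; fixed 300; total 759.
{Farrow, Orton}: service 454 + fixed 307 = 761
{Pell, Joliet, Farrow, Orton}: service 357 + fixed 607 = 964
No other subset beats 652.

Open Joliet and Orton; minimum total cost 652.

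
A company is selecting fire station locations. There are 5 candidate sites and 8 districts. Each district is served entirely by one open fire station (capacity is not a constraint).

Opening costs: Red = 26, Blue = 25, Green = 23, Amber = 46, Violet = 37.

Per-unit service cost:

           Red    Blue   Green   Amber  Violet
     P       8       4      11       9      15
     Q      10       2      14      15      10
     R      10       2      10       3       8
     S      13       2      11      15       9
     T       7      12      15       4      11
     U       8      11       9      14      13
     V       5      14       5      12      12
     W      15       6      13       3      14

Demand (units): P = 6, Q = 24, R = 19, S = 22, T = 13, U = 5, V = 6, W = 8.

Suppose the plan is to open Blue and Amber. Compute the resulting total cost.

Total cost: 428

Each district is assigned to its cheapest site among the open ones.
{Blue, Amber}: P→Blue 4·6=24, Q→Blue 2·24=48, R→Blue 2·19=38, S→Blue 2·22=44, T→Amber 4·13=52, U→Blue 11·5=55, V→Amber 12·6=72, W→Amber 3·8=24. Service 357; fixed 71; total 428.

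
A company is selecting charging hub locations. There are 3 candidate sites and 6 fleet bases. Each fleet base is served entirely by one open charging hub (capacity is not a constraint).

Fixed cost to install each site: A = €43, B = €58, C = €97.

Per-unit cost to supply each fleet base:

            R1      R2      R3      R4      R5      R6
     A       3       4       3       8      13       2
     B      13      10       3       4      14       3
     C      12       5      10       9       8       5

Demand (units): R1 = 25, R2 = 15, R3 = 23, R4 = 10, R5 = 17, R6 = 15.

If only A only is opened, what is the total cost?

Total cost: 578

Each fleet base is assigned to its cheapest site among the open ones.
{A}: R1→A 3·25=75, R2→A 4·15=60, R3→A 3·23=69, R4→A 8·10=80, R5→A 13·17=221, R6→A 2·15=30. Service 535; fixed 43; total 578.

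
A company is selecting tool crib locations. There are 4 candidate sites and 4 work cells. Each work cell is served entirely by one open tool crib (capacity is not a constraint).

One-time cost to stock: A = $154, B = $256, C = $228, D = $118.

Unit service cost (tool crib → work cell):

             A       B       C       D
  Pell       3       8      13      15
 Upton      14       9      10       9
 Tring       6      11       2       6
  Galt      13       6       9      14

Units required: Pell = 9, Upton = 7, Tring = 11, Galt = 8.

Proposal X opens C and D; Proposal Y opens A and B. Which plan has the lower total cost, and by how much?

Proposal Y is cheaper by 6.

Proposal X: {C, D}: Pell→C 13·9=117, Upton→D 9·7=63, Tring→C 2·11=22, Galt→C 9·8=72. Service 274; fixed 346; total 620.
Proposal Y: {A, B}: Pell→A 3·9=27, Upton→B 9·7=63, Tring→A 6·11=66, Galt→B 6·8=48. Service 204; fixed 410; total 614.
Difference: |620 − 614| = 6.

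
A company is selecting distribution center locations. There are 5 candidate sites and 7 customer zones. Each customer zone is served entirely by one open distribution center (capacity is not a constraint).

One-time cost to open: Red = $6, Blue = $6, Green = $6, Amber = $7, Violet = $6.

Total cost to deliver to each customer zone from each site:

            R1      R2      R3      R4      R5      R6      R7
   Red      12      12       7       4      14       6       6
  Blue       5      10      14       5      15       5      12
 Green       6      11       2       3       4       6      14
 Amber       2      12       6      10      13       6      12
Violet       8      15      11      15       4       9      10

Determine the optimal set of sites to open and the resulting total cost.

For any fixed open set, each customer zone goes to its cheapest open site; total = fixed + service.
{Red, Green}: R1→Green 6, R2→Green 11, R3→Green 2, R4→Green 3, R5→Green 4, R6→Red 6, R7→Red 6. Service 38; fixed 12; total 50.
{Green}: service 46 + fixed 6 = 52
{Red, Blue, Green}: R1→Blue 5, R2→Blue 10, R3→Green 2, R4→Green 3, R5→Green 4, R6→Blue 5, R7→Red 6. Service 35; fixed 18; total 53.
{Red, Blue, Green, Amber, Violet}: service 32 + fixed 31 = 63
No other subset beats 50.

Open Red and Green; minimum total cost 50.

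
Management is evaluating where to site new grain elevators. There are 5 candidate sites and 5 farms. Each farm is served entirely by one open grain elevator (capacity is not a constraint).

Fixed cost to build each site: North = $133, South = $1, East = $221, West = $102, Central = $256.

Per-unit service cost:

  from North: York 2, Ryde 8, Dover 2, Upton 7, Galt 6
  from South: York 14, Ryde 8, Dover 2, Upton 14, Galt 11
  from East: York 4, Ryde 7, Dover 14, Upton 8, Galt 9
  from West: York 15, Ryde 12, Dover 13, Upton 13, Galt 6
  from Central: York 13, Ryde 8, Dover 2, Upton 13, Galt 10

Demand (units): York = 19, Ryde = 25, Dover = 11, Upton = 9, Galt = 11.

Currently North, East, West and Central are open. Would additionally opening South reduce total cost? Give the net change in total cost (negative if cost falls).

Current service cost with {North, East, West, Central}: 364.
Adding South: each farm re-picks its cheapest; new service cost 364, saving 0.
Extra fixed cost: 1. Net change = 1 − 0 = 1.
(Totals: 1076 → 1077.)

No — net change +1 (cost rises by 1).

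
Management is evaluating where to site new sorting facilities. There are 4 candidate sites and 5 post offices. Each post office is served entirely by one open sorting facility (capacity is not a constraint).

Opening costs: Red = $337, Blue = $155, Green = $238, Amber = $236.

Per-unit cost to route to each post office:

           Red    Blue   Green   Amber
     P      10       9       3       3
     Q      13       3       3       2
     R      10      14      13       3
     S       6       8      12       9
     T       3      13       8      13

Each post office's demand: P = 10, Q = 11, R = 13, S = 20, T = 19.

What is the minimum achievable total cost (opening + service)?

For any fixed open set, each post office goes to its cheapest open site; total = fixed + service.
{Amber}: P→Amber 3·10=30, Q→Amber 2·11=22, R→Amber 3·13=39, S→Amber 9·20=180, T→Amber 13·19=247. Service 518; fixed 236; total 754.
{Red, Amber}: P→Amber 3·10=30, Q→Amber 2·11=22, R→Amber 3·13=39, S→Red 6·20=120, T→Red 3·19=57. Service 268; fixed 573; total 841.
{Green}: service 624 + fixed 238 = 862
{Red, Blue, Green, Amber}: service 268 + fixed 966 = 1234
(All 15 nonempty subsets were checked; Amber only is lowest.)

Minimum total cost: 754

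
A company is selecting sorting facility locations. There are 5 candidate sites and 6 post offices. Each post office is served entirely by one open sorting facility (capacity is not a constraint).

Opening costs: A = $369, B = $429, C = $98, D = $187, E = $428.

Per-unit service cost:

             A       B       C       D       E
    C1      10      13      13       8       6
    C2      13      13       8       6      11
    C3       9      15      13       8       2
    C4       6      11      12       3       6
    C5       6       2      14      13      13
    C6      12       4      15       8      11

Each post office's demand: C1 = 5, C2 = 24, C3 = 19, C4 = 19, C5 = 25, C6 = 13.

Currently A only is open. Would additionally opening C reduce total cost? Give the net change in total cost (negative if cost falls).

Yes — net change −22 (cost falls by 22).

Current service cost with {A}: 953.
Adding C: each post office re-picks its cheapest; new service cost 833, saving 120.
Extra fixed cost: 98. Net change = 98 − 120 = -22.
(Totals: 1322 → 1300.)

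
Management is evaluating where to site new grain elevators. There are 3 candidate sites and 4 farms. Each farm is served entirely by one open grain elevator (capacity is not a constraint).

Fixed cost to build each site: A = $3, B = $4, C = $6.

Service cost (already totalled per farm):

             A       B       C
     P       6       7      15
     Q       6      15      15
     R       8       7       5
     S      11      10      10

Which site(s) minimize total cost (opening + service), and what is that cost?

Open A only; minimum total cost 34.

For any fixed open set, each farm goes to its cheapest open site; total = fixed + service.
{A}: P→A 6, Q→A 6, R→A 8, S→A 11. Service 31; fixed 3; total 34.
{A, B}: P→A 6, Q→A 6, R→B 7, S→B 10. Service 29; fixed 7; total 36.
{A, C}: P→A 6, Q→A 6, R→C 5, S→C 10. Service 27; fixed 9; total 36.
{A, B, C}: service 27 + fixed 13 = 40
No other subset beats 34.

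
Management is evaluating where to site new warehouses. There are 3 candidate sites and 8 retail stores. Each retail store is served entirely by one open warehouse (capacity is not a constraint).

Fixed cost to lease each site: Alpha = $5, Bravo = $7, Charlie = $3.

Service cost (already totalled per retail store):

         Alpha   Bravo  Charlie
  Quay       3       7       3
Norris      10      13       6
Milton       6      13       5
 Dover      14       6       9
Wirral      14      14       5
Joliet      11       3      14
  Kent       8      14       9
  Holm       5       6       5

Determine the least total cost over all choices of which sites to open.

For any fixed open set, each retail store goes to its cheapest open site; total = fixed + service.
{Bravo, Charlie}: Quay→Charlie 3, Norris→Charlie 6, Milton→Charlie 5, Dover→Bravo 6, Wirral→Charlie 5, Joliet→Bravo 3, Kent→Charlie 9, Holm→Charlie 5. Service 42; fixed 10; total 52.
{Alpha, Bravo, Charlie}: service 41 + fixed 15 = 56
{Charlie}: Quay→Charlie 3, Norris→Charlie 6, Milton→Charlie 5, Dover→Charlie 9, Wirral→Charlie 5, Joliet→Charlie 14, Kent→Charlie 9, Holm→Charlie 5. Service 56; fixed 3; total 59.
No other subset beats 52.

Minimum total cost: 52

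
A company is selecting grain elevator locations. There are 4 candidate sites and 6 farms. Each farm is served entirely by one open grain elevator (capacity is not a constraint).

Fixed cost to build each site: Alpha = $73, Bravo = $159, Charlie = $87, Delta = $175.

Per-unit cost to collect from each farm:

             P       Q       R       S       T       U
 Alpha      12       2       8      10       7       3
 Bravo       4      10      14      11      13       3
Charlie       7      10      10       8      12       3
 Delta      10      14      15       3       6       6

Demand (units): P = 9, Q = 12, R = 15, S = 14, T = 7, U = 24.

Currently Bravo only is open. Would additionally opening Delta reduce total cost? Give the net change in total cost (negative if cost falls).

Current service cost with {Bravo}: 683.
Adding Delta: each farm re-picks its cheapest; new service cost 522, saving 161.
Extra fixed cost: 175. Net change = 175 − 161 = 14.
(Totals: 842 → 856.)

No — net change +14 (cost rises by 14).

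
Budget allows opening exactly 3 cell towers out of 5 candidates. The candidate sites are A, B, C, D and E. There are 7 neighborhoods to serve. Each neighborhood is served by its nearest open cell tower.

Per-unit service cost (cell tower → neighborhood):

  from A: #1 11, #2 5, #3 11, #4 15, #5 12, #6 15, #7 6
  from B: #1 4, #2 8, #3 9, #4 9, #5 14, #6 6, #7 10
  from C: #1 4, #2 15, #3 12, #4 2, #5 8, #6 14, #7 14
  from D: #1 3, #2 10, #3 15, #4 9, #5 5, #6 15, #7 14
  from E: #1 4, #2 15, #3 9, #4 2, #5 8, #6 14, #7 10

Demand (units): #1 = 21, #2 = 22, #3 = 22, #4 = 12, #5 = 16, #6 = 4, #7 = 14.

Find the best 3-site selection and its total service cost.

With exactly 3 open, each neighborhood uses its cheapest among the chosen.
{A, D, E}: #1→D 3·21=63, #2→A 5·22=110, #3→E 9·22=198, #4→E 2·12=24, #5→D 5·16=80, #6→E 14·4=56, #7→A 6·14=84. Service cost 615.
{A, B, C}: service cost 652
{A, B, E}: service cost 652
Among all 10 size-3 choices, {A, D, E} is lowest.

Choose A, D and E; total service cost 615.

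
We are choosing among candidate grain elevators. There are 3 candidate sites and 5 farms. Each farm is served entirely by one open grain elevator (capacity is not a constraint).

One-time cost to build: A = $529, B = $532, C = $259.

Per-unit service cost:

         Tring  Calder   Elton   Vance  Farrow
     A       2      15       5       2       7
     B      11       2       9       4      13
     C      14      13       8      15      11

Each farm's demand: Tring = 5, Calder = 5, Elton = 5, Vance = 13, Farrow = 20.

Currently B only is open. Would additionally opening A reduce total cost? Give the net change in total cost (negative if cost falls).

No — net change +318 (cost rises by 318).

Current service cost with {B}: 422.
Adding A: each farm re-picks its cheapest; new service cost 211, saving 211.
Extra fixed cost: 529. Net change = 529 − 211 = 318.
(Totals: 954 → 1272.)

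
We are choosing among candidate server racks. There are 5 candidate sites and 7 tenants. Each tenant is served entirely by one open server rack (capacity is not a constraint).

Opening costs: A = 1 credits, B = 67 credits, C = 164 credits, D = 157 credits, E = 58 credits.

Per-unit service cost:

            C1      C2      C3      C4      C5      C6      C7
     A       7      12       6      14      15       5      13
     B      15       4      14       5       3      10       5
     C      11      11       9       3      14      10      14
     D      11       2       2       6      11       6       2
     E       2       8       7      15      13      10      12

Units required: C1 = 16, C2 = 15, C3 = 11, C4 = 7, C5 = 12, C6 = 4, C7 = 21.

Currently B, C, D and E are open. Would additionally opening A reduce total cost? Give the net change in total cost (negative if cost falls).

Yes — net change −3 (cost falls by 3).

Current service cost with {B, C, D, E}: 207.
Adding A: each tenant re-picks its cheapest; new service cost 203, saving 4.
Extra fixed cost: 1. Net change = 1 − 4 = -3.
(Totals: 653 → 650.)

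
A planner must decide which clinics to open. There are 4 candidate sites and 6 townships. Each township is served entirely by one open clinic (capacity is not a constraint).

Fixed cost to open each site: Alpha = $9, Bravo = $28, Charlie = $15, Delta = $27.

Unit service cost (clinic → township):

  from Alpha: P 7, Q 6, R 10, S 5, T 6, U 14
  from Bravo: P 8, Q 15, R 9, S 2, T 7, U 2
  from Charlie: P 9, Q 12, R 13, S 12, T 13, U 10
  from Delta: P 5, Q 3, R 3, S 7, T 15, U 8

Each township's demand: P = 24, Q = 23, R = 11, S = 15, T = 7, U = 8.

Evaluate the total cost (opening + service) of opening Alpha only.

Total cost: 654

Each township is assigned to its cheapest site among the open ones.
{Alpha}: P→Alpha 7·24=168, Q→Alpha 6·23=138, R→Alpha 10·11=110, S→Alpha 5·15=75, T→Alpha 6·7=42, U→Alpha 14·8=112. Service 645; fixed 9; total 654.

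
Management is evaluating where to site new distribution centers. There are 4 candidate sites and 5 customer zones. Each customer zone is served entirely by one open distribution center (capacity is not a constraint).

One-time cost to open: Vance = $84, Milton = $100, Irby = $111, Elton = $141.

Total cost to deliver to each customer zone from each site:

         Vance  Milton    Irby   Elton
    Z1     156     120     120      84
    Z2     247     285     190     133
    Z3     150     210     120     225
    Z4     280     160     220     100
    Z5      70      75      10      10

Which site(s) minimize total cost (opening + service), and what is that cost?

For any fixed open set, each customer zone goes to its cheapest open site; total = fixed + service.
{Elton}: Z1→Elton 84, Z2→Elton 133, Z3→Elton 225, Z4→Elton 100, Z5→Elton 10. Service 552; fixed 141; total 693.
{Irby, Elton}: Z1→Elton 84, Z2→Elton 133, Z3→Irby 120, Z4→Elton 100, Z5→Irby 10. Service 447; fixed 252; total 699.
{Vance, Elton}: service 477 + fixed 225 = 702
{Vance, Milton, Irby, Elton}: service 447 + fixed 436 = 883
No other subset beats 693.

Open Elton only; minimum total cost 693.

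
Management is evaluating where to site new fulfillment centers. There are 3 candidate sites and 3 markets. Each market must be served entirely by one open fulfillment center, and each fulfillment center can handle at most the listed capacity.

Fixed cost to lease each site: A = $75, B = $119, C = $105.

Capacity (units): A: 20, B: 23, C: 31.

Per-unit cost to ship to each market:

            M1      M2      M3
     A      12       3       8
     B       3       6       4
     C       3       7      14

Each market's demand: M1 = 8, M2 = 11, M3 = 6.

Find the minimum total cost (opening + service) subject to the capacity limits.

Minimum total cost: 275

Open {A, B}: M1→B 3·8=24, M2→A 3·11=33, M3→B 4·6=24.
Loads: A carries 11/20, B carries 14/23. Service 81; fixed 194; total 275.
Next best feasible plan costs 285.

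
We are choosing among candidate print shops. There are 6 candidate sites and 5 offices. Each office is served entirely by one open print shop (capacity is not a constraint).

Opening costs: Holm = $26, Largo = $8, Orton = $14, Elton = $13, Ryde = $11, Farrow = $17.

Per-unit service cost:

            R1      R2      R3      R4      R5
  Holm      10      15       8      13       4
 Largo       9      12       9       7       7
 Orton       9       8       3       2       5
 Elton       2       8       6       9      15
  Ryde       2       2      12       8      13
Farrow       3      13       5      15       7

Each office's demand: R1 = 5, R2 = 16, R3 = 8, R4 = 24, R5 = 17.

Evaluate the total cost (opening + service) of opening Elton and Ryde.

Each office is assigned to its cheapest site among the open ones.
{Elton, Ryde}: R1→Elton 2·5=10, R2→Ryde 2·16=32, R3→Elton 6·8=48, R4→Ryde 8·24=192, R5→Ryde 13·17=221. Service 503; fixed 24; total 527.

Total cost: 527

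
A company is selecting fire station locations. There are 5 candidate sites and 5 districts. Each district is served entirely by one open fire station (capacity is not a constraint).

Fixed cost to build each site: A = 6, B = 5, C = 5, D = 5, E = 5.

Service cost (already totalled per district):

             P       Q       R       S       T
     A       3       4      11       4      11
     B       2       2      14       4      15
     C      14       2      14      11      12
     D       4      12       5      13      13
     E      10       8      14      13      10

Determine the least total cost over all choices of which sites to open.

For any fixed open set, each district goes to its cheapest open site; total = fixed + service.
{B, D}: P→B 2, Q→B 2, R→D 5, S→B 4, T→D 13. Service 26; fixed 10; total 36.
{A, D}: service 27 + fixed 11 = 38
{B, D, E}: P→B 2, Q→B 2, R→D 5, S→B 4, T→E 10. Service 23; fixed 15; total 38.
{A, B, C, D, E}: P→B 2, Q→B 2, R→D 5, S→A 4, T→E 10. Service 23; fixed 26; total 49.
No other subset beats 36.

Minimum total cost: 36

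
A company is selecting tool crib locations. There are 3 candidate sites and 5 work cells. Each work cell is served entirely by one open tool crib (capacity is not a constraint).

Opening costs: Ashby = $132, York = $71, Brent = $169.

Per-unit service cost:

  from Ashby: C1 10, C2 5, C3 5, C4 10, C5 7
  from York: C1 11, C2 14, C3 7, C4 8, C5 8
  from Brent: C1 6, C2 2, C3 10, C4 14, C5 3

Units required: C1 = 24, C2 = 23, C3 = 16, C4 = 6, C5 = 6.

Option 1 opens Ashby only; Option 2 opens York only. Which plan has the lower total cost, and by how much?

Option 1 is cheaper by 196.

Option 1: {Ashby}: C1→Ashby 10·24=240, C2→Ashby 5·23=115, C3→Ashby 5·16=80, C4→Ashby 10·6=60, C5→Ashby 7·6=42. Service 537; fixed 132; total 669.
Option 2: {York}: C1→York 11·24=264, C2→York 14·23=322, C3→York 7·16=112, C4→York 8·6=48, C5→York 8·6=48. Service 794; fixed 71; total 865.
Difference: |669 − 865| = 196.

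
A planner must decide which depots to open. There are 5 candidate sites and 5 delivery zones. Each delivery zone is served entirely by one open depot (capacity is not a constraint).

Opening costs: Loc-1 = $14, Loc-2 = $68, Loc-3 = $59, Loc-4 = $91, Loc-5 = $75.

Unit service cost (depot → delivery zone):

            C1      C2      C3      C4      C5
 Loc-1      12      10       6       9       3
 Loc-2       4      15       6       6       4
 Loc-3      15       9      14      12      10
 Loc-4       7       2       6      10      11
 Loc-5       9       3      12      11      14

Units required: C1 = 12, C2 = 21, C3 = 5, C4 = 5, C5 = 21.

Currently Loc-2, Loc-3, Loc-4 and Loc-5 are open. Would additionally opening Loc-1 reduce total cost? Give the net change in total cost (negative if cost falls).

Yes — net change −7 (cost falls by 7).

Current service cost with {Loc-2, Loc-3, Loc-4, Loc-5}: 234.
Adding Loc-1: each delivery zone re-picks its cheapest; new service cost 213, saving 21.
Extra fixed cost: 14. Net change = 14 − 21 = -7.
(Totals: 527 → 520.)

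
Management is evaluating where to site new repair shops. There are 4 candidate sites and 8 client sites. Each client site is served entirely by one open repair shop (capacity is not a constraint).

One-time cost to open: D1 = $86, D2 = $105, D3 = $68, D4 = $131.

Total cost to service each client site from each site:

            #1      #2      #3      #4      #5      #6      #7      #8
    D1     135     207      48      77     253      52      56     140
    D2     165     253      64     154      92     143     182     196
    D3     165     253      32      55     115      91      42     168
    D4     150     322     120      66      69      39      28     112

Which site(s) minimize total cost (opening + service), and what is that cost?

For any fixed open set, each client site goes to its cheapest open site; total = fixed + service.
{D1, D4}: #1→D1 135, #2→D1 207, #3→D1 48, #4→D4 66, #5→D4 69, #6→D4 39, #7→D4 28, #8→D4 112. Service 704; fixed 217; total 921.
{D1, D3}: #1→D1 135, #2→D1 207, #3→D3 32, #4→D3 55, #5→D3 115, #6→D1 52, #7→D3 42, #8→D1 140. Service 778; fixed 154; total 932.
{D3, D4}: service 738 + fixed 199 = 937
{D1, D2, D3, D4}: service 677 + fixed 390 = 1067
No other subset beats 921.

Open D1 and D4; minimum total cost 921.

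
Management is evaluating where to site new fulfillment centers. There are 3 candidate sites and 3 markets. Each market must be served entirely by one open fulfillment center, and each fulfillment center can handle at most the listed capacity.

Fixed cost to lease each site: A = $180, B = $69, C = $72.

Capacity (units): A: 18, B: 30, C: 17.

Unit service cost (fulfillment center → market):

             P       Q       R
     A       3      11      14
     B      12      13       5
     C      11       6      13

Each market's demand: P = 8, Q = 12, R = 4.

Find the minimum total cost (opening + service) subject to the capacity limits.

Open {B, C}: P→B 12·8=96, Q→C 6·12=72, R→B 5·4=20.
Loads: B carries 12/30, C carries 12/17. Service 188; fixed 141; total 329.
Next best feasible plan costs 341.

Minimum total cost: 329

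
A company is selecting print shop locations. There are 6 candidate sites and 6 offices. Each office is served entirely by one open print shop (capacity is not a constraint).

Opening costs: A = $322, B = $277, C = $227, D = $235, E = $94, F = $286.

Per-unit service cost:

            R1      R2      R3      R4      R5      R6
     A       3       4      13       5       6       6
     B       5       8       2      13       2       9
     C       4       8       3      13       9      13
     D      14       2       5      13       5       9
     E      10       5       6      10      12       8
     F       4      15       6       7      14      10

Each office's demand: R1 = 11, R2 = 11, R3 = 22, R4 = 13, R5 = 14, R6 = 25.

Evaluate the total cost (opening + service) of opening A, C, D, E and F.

Total cost: 1570

Each office is assigned to its cheapest site among the open ones.
{A, C, D, E, F}: R1→A 3·11=33, R2→D 2·11=22, R3→C 3·22=66, R4→A 5·13=65, R5→D 5·14=70, R6→A 6·25=150. Service 406; fixed 1164; total 1570.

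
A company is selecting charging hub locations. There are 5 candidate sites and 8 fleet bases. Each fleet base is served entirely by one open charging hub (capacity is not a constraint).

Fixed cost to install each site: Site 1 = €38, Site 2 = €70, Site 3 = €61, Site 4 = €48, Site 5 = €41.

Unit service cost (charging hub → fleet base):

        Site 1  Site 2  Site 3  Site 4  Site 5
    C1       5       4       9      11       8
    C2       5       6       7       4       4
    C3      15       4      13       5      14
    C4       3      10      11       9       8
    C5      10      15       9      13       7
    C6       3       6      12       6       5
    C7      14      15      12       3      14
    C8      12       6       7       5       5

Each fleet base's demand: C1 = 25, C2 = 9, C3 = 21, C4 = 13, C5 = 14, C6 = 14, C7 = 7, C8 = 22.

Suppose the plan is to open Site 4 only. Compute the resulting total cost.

Each fleet base is assigned to its cheapest site among the open ones.
{Site 4}: C1→Site 4 11·25=275, C2→Site 4 4·9=36, C3→Site 4 5·21=105, C4→Site 4 9·13=117, C5→Site 4 13·14=182, C6→Site 4 6·14=84, C7→Site 4 3·7=21, C8→Site 4 5·22=110. Service 930; fixed 48; total 978.

Total cost: 978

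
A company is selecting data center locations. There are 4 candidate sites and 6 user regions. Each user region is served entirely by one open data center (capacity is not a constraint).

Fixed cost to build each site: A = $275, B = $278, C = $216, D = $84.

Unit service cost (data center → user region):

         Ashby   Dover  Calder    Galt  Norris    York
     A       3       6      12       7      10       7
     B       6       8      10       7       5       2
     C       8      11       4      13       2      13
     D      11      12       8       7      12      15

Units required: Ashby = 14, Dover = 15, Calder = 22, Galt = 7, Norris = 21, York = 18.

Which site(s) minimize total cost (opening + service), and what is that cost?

For any fixed open set, each user region goes to its cheapest open site; total = fixed + service.
{B}: Ashby→B 6·14=84, Dover→B 8·15=120, Calder→B 10·22=220, Galt→B 7·7=49, Norris→B 5·21=105, York→B 2·18=36. Service 614; fixed 278; total 892.
{B, C}: service 419 + fixed 494 = 913
{A, C}: Ashby→A 3·14=42, Dover→A 6·15=90, Calder→C 4·22=88, Galt→A 7·7=49, Norris→C 2·21=42, York→A 7·18=126. Service 437; fixed 491; total 928.
{A, B, C, D}: service 347 + fixed 853 = 1200
No other subset beats 892.

Open B only; minimum total cost 892.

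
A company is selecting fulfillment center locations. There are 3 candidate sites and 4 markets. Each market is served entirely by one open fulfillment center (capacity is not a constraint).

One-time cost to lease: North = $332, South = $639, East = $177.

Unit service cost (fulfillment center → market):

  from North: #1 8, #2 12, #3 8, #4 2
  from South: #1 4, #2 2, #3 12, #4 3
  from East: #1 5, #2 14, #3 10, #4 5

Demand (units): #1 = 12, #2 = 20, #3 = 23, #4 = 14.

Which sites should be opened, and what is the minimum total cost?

Open East only; minimum total cost 817.

For any fixed open set, each market goes to its cheapest open site; total = fixed + service.
{East}: #1→East 5·12=60, #2→East 14·20=280, #3→East 10·23=230, #4→East 5·14=70. Service 640; fixed 177; total 817.
{North}: service 548 + fixed 332 = 880
{North, East}: #1→East 5·12=60, #2→North 12·20=240, #3→North 8·23=184, #4→North 2·14=28. Service 512; fixed 509; total 1021.
{North, South, East}: #1→South 4·12=48, #2→South 2·20=40, #3→North 8·23=184, #4→North 2·14=28. Service 300; fixed 1148; total 1448.
No other subset beats 817.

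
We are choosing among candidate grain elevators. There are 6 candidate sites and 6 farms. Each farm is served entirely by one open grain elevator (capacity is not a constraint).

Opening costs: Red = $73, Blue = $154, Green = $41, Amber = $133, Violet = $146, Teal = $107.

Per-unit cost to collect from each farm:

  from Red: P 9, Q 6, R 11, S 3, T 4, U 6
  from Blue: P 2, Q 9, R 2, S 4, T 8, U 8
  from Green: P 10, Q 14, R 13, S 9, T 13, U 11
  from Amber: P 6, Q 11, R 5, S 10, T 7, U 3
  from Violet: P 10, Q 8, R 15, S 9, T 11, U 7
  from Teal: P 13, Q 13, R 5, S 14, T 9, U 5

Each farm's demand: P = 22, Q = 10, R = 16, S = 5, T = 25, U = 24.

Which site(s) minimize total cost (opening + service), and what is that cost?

Open Red and Blue; minimum total cost 622.

For any fixed open set, each farm goes to its cheapest open site; total = fixed + service.
{Red, Blue}: P→Blue 2·22=44, Q→Red 6·10=60, R→Blue 2·16=32, S→Red 3·5=15, T→Red 4·25=100, U→Red 6·24=144. Service 395; fixed 227; total 622.
{Red, Blue, Green}: service 395 + fixed 268 = 663
{Red, Amber}: service 459 + fixed 206 = 665
{Red, Blue, Green, Amber, Violet, Teal}: service 323 + fixed 654 = 977
No other subset beats 622.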